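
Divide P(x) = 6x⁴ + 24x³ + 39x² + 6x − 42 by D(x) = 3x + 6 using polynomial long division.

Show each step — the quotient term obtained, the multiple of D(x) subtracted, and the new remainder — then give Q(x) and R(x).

Q(x) = 2x³ + 4x² + 5x − 8; R(x) = 6

Step 1: lead(6x⁴ + 24x³ + 39x² + 6x − 42) ÷ lead(D) = 6x⁴ ÷ 3x = 2x³. Subtract (2x³)·D = 6x⁴ + 12x³. Remainder: 12x³ + 39x² + 6x − 42.
Step 2: lead(12x³ + 39x² + 6x − 42) ÷ lead(D) = 12x³ ÷ 3x = 4x². Subtract (4x²)·D = 12x³ + 24x². Remainder: 15x² + 6x − 42.
Step 3: lead(15x² + 6x − 42) ÷ lead(D) = 15x² ÷ 3x = 5x. Subtract (5x)·D = 15x² + 30x. Remainder: −24x − 42.
Step 4: lead(−24x − 42) ÷ lead(D) = −24x ÷ 3x = −8. Subtract (−8)·D = −24x − 48. Remainder: 6.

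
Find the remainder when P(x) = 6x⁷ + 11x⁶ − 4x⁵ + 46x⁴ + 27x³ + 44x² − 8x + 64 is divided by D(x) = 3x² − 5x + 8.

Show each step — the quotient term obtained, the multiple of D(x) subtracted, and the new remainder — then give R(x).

R(x) = 0

Step 1: lead(6x⁷ + 11x⁶ − 4x⁵ + 46x⁴ + 27x³ + 44x² − 8x + 64) ÷ lead(D) = 6x⁷ ÷ 3x² = 2x⁵. Subtract (2x⁵)·D = 6x⁷ − 10x⁶ + 16x⁵. Remainder: 21x⁶ − 20x⁵ + 46x⁴ + 27x³ + 44x² − 8x + 64.
Step 2: lead(21x⁶ − 20x⁵ + 46x⁴ + 27x³ + 44x² − 8x + 64) ÷ lead(D) = 21x⁶ ÷ 3x² = 7x⁴. Subtract (7x⁴)·D = 21x⁶ − 35x⁵ + 56x⁴. Remainder: 15x⁵ − 10x⁴ + 27x³ + 44x² − 8x + 64.
Step 3: lead(15x⁵ − 10x⁴ + 27x³ + 44x² − 8x + 64) ÷ lead(D) = 15x⁵ ÷ 3x² = 5x³. Subtract (5x³)·D = 15x⁵ − 25x⁴ + 40x³. Remainder: 15x⁴ − 13x³ + 44x² − 8x + 64.
Step 4: lead(15x⁴ − 13x³ + 44x² − 8x + 64) ÷ lead(D) = 15x⁴ ÷ 3x² = 5x². Subtract (5x²)·D = 15x⁴ − 25x³ + 40x². Remainder: 12x³ + 4x² − 8x + 64.
Step 5: lead(12x³ + 4x² − 8x + 64) ÷ lead(D) = 12x³ ÷ 3x² = 4x. Subtract (4x)·D = 12x³ − 20x² + 32x. Remainder: 24x² − 40x + 64.
Step 6: lead(24x² − 40x + 64) ÷ lead(D) = 24x² ÷ 3x² = 8. Subtract (8)·D = 24x² − 40x + 64. Remainder: 0.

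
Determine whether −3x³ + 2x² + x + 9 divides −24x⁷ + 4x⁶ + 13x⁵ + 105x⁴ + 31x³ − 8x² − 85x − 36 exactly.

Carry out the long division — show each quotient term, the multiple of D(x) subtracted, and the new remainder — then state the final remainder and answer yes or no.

R(x) = 0, so D(x) is a factor of P(x). yes

Step 1: lead(−24x⁷ + 4x⁶ + 13x⁵ + 105x⁴ + 31x³ − 8x² − 85x − 36) ÷ lead(D) = −24x⁷ ÷ −3x³ = 8x⁴. Subtract (8x⁴)·D = −24x⁷ + 16x⁶ + 8x⁵ + 72x⁴. Remainder: −12x⁶ + 5x⁵ + 33x⁴ + 31x³ − 8x² − 85x − 36.
Step 2: lead(−12x⁶ + 5x⁵ + 33x⁴ + 31x³ − 8x² − 85x − 36) ÷ lead(D) = −12x⁶ ÷ −3x³ = 4x³. Subtract (4x³)·D = −12x⁶ + 8x⁵ + 4x⁴ + 36x³. Remainder: −3x⁵ + 29x⁴ − 5x³ − 8x² − 85x − 36.
Step 3: lead(−3x⁵ + 29x⁴ − 5x³ − 8x² − 85x − 36) ÷ lead(D) = −3x⁵ ÷ −3x³ = x². Subtract (x²)·D = −3x⁵ + 2x⁴ + x³ + 9x². Remainder: 27x⁴ − 6x³ − 17x² − 85x − 36.
Step 4: lead(27x⁴ − 6x³ − 17x² − 85x − 36) ÷ lead(D) = 27x⁴ ÷ −3x³ = −9x. Subtract (−9x)·D = 27x⁴ − 18x³ − 9x² − 81x. Remainder: 12x³ − 8x² − 4x − 36.
Step 5: lead(12x³ − 8x² − 4x − 36) ÷ lead(D) = 12x³ ÷ −3x³ = −4. Subtract (−4)·D = 12x³ − 8x² − 4x − 36. Remainder: 0.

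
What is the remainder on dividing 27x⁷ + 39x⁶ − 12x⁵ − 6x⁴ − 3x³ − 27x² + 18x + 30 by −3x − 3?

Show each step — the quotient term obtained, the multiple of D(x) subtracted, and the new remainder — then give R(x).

Step 1: lead(27x⁷ + 39x⁶ − 12x⁵ − 6x⁴ − 3x³ − 27x² + 18x + 30) ÷ lead(D) = 27x⁷ ÷ −3x = −9x⁶. Subtract (−9x⁶)·D = 27x⁷ + 27x⁶. Remainder: 12x⁶ − 12x⁵ − 6x⁴ − 3x³ − 27x² + 18x + 30.
Step 2: lead(12x⁶ − 12x⁵ − 6x⁴ − 3x³ − 27x² + 18x + 30) ÷ lead(D) = 12x⁶ ÷ −3x = −4x⁵. Subtract (−4x⁵)·D = 12x⁶ + 12x⁵. Remainder: −24x⁵ − 6x⁴ − 3x³ − 27x² + 18x + 30.
Step 3: lead(−24x⁵ − 6x⁴ − 3x³ − 27x² + 18x + 30) ÷ lead(D) = −24x⁵ ÷ −3x = 8x⁴. Subtract (8x⁴)·D = −24x⁵ − 24x⁴. Remainder: 18x⁴ − 3x³ − 27x² + 18x + 30.
Step 4: lead(18x⁴ − 3x³ − 27x² + 18x + 30) ÷ lead(D) = 18x⁴ ÷ −3x = −6x³. Subtract (−6x³)·D = 18x⁴ + 18x³. Remainder: −21x³ − 27x² + 18x + 30.
Step 5: lead(−21x³ − 27x² + 18x + 30) ÷ lead(D) = −21x³ ÷ −3x = 7x². Subtract (7x²)·D = −21x³ − 21x². Remainder: −6x² + 18x + 30.
Step 6: lead(−6x² + 18x + 30) ÷ lead(D) = −6x² ÷ −3x = 2x. Subtract (2x)·D = −6x² − 6x. Remainder: 24x + 30.
Step 7: lead(24x + 30) ÷ lead(D) = 24x ÷ −3x = −8. Subtract (−8)·D = 24x + 24. Remainder: 6.

R(x) = 6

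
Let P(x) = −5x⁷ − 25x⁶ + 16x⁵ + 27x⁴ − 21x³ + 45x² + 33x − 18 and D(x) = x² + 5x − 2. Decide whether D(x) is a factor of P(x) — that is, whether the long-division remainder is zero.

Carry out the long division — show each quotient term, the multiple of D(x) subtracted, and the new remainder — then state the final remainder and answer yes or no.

R(x) = 0, so D(x) is a factor of P(x). yes

Step 1: lead(−5x⁷ − 25x⁶ + 16x⁵ + 27x⁴ − 21x³ + 45x² + 33x − 18) ÷ lead(D) = −5x⁷ ÷ x² = −5x⁵. Subtract (−5x⁵)·D = −5x⁷ − 25x⁶ + 10x⁵. Remainder: 6x⁵ + 27x⁴ − 21x³ + 45x² + 33x − 18.
Step 2: lead(6x⁵ + 27x⁴ − 21x³ + 45x² + 33x − 18) ÷ lead(D) = 6x⁵ ÷ x² = 6x³. Subtract (6x³)·D = 6x⁵ + 30x⁴ − 12x³. Remainder: −3x⁴ − 9x³ + 45x² + 33x − 18.
Step 3: lead(−3x⁴ − 9x³ + 45x² + 33x − 18) ÷ lead(D) = −3x⁴ ÷ x² = −3x². Subtract (−3x²)·D = −3x⁴ − 15x³ + 6x². Remainder: 6x³ + 39x² + 33x − 18.
Step 4: lead(6x³ + 39x² + 33x − 18) ÷ lead(D) = 6x³ ÷ x² = 6x. Subtract (6x)·D = 6x³ + 30x² − 12x. Remainder: 9x² + 45x − 18.
Step 5: lead(9x² + 45x − 18) ÷ lead(D) = 9x² ÷ x² = 9. Subtract (9)·D = 9x² + 45x − 18. Remainder: 0.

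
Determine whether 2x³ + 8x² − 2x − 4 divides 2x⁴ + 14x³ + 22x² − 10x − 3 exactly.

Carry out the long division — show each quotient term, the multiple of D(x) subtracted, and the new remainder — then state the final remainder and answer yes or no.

Step 1: lead(2x⁴ + 14x³ + 22x² − 10x − 3) ÷ lead(D) = 2x⁴ ÷ 2x³ = x. Subtract (x)·D = 2x⁴ + 8x³ − 2x² − 4x. Remainder: 6x³ + 24x² − 6x − 3.
Step 2: lead(6x³ + 24x² − 6x − 3) ÷ lead(D) = 6x³ ÷ 2x³ = 3. Subtract (3)·D = 6x³ + 24x² − 6x − 12. Remainder: 9.

R(x) = 9, so D(x) is not a factor of P(x). no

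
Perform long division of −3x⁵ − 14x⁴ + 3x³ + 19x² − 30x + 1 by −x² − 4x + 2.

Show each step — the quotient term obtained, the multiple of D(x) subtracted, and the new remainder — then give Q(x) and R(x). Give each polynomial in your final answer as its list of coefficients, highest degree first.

Step 1: lead(−3x⁵ − 14x⁴ + 3x³ + 19x² − 30x + 1) ÷ lead(D) = −3x⁵ ÷ −x² = 3x³. Subtract (3x³)·D = −3x⁵ − 12x⁴ + 6x³. Remainder: −2x⁴ − 3x³ + 19x² − 30x + 1.
Step 2: lead(−2x⁴ − 3x³ + 19x² − 30x + 1) ÷ lead(D) = −2x⁴ ÷ −x² = 2x². Subtract (2x²)·D = −2x⁴ − 8x³ + 4x². Remainder: 5x³ + 15x² − 30x + 1.
Step 3: lead(5x³ + 15x² − 30x + 1) ÷ lead(D) = 5x³ ÷ −x² = −5x. Subtract (−5x)·D = 5x³ + 20x² − 10x. Remainder: −5x² − 20x + 1.
Step 4: lead(−5x² − 20x + 1) ÷ lead(D) = −5x² ÷ −x² = 5. Subtract (5)·D = −5x² − 20x + 10. Remainder: −9.

Q = [3, 2, -5, 5]; R = [-9]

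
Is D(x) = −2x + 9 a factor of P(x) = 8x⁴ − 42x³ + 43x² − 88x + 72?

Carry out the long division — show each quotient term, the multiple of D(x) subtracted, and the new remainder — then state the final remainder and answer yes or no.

Step 1: lead(8x⁴ − 42x³ + 43x² − 88x + 72) ÷ lead(D) = 8x⁴ ÷ −2x = −4x³. Subtract (−4x³)·D = 8x⁴ − 36x³. Remainder: −6x³ + 43x² − 88x + 72.
Step 2: lead(−6x³ + 43x² − 88x + 72) ÷ lead(D) = −6x³ ÷ −2x = 3x². Subtract (3x²)·D = −6x³ + 27x². Remainder: 16x² − 88x + 72.
Step 3: lead(16x² − 88x + 72) ÷ lead(D) = 16x² ÷ −2x = −8x. Subtract (−8x)·D = 16x² − 72x. Remainder: −16x + 72.
Step 4: lead(−16x + 72) ÷ lead(D) = −16x ÷ −2x = 8. Subtract (8)·D = −16x + 72. Remainder: 0.

R(x) = 0, so D(x) is a factor of P(x). yes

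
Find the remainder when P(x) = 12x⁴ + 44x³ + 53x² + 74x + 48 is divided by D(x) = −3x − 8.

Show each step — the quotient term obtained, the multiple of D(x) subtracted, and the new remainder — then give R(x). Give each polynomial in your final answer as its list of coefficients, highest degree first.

Step 1: lead(12x⁴ + 44x³ + 53x² + 74x + 48) ÷ lead(D) = 12x⁴ ÷ −3x = −4x³. Subtract (−4x³)·D = 12x⁴ + 32x³. Remainder: 12x³ + 53x² + 74x + 48.
Step 2: lead(12x³ + 53x² + 74x + 48) ÷ lead(D) = 12x³ ÷ −3x = −4x². Subtract (−4x²)·D = 12x³ + 32x². Remainder: 21x² + 74x + 48.
Step 3: lead(21x² + 74x + 48) ÷ lead(D) = 21x² ÷ −3x = −7x. Subtract (−7x)·D = 21x² + 56x. Remainder: 18x + 48.
Step 4: lead(18x + 48) ÷ lead(D) = 18x ÷ −3x = −6. Subtract (−6)·D = 18x + 48. Remainder: 0.

R = [0]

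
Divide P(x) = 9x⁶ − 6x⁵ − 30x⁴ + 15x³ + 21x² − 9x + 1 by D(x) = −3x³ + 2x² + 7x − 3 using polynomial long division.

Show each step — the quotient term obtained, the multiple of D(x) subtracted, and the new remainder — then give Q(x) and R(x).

Step 1: lead(9x⁶ − 6x⁵ − 30x⁴ + 15x³ + 21x² − 9x + 1) ÷ lead(D) = 9x⁶ ÷ −3x³ = −3x³. Subtract (−3x³)·D = 9x⁶ − 6x⁵ − 21x⁴ + 9x³. Remainder: −9x⁴ + 6x³ + 21x² − 9x + 1.
Step 2: lead(−9x⁴ + 6x³ + 21x² − 9x + 1) ÷ lead(D) = −9x⁴ ÷ −3x³ = 3x. Subtract (3x)·D = −9x⁴ + 6x³ + 21x² − 9x. Remainder: 1.

Q(x) = −3x³ + 3x; R(x) = 1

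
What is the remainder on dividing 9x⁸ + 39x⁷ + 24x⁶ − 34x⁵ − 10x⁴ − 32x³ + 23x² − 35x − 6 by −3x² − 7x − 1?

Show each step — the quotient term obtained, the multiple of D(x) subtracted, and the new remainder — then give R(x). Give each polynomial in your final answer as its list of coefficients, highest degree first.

R = [0]

Step 1: lead(9x⁸ + 39x⁷ + 24x⁶ − 34x⁵ − 10x⁴ − 32x³ + 23x² − 35x − 6) ÷ lead(D) = 9x⁸ ÷ −3x² = −3x⁶. Subtract (−3x⁶)·D = 9x⁸ + 21x⁷ + 3x⁶. Remainder: 18x⁷ + 21x⁶ − 34x⁵ − 10x⁴ − 32x³ + 23x² − 35x − 6.
Step 2: lead(18x⁷ + 21x⁶ − 34x⁵ − 10x⁴ − 32x³ + 23x² − 35x − 6) ÷ lead(D) = 18x⁷ ÷ −3x² = −6x⁵. Subtract (−6x⁵)·D = 18x⁷ + 42x⁶ + 6x⁵. Remainder: −21x⁶ − 40x⁵ − 10x⁴ − 32x³ + 23x² − 35x − 6.
Step 3: lead(−21x⁶ − 40x⁵ − 10x⁴ − 32x³ + 23x² − 35x − 6) ÷ lead(D) = −21x⁶ ÷ −3x² = 7x⁴. Subtract (7x⁴)·D = −21x⁶ − 49x⁵ − 7x⁴. Remainder: 9x⁵ − 3x⁴ − 32x³ + 23x² − 35x − 6.
Step 4: lead(9x⁵ − 3x⁴ − 32x³ + 23x² − 35x − 6) ÷ lead(D) = 9x⁵ ÷ −3x² = −3x³. Subtract (−3x³)·D = 9x⁵ + 21x⁴ + 3x³. Remainder: −24x⁴ − 35x³ + 23x² − 35x − 6.
Step 5: lead(−24x⁴ − 35x³ + 23x² − 35x − 6) ÷ lead(D) = −24x⁴ ÷ −3x² = 8x². Subtract (8x²)·D = −24x⁴ − 56x³ − 8x². Remainder: 21x³ + 31x² − 35x − 6.
Step 6: lead(21x³ + 31x² − 35x − 6) ÷ lead(D) = 21x³ ÷ −3x² = −7x. Subtract (−7x)·D = 21x³ + 49x² + 7x. Remainder: −18x² − 42x − 6.
Step 7: lead(−18x² − 42x − 6) ÷ lead(D) = −18x² ÷ −3x² = 6. Subtract (6)·D = −18x² − 42x − 6. Remainder: 0.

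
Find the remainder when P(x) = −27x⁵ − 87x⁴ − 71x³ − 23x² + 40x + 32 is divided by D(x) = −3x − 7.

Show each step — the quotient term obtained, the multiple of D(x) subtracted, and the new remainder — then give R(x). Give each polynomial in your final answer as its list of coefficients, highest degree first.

R = [4]

Step 1: lead(−27x⁵ − 87x⁴ − 71x³ − 23x² + 40x + 32) ÷ lead(D) = −27x⁵ ÷ −3x = 9x⁴. Subtract (9x⁴)·D = −27x⁵ − 63x⁴. Remainder: −24x⁴ − 71x³ − 23x² + 40x + 32.
Step 2: lead(−24x⁴ − 71x³ − 23x² + 40x + 32) ÷ lead(D) = −24x⁴ ÷ −3x = 8x³. Subtract (8x³)·D = −24x⁴ − 56x³. Remainder: −15x³ − 23x² + 40x + 32.
Step 3: lead(−15x³ − 23x² + 40x + 32) ÷ lead(D) = −15x³ ÷ −3x = 5x². Subtract (5x²)·D = −15x³ − 35x². Remainder: 12x² + 40x + 32.
Step 4: lead(12x² + 40x + 32) ÷ lead(D) = 12x² ÷ −3x = −4x. Subtract (−4x)·D = 12x² + 28x. Remainder: 12x + 32.
Step 5: lead(12x + 32) ÷ lead(D) = 12x ÷ −3x = −4. Subtract (−4)·D = 12x + 28. Remainder: 4.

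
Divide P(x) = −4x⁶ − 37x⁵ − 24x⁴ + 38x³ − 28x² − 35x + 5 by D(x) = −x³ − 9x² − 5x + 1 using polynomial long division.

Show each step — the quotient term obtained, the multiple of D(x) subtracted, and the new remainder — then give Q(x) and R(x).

Step 1: lead(−4x⁶ − 37x⁵ − 24x⁴ + 38x³ − 28x² − 35x + 5) ÷ lead(D) = −4x⁶ ÷ −x³ = 4x³. Subtract (4x³)·D = −4x⁶ − 36x⁵ − 20x⁴ + 4x³. Remainder: −x⁵ − 4x⁴ + 34x³ − 28x² − 35x + 5.
Step 2: lead(−x⁵ − 4x⁴ + 34x³ − 28x² − 35x + 5) ÷ lead(D) = −x⁵ ÷ −x³ = x². Subtract (x²)·D = −x⁵ − 9x⁴ − 5x³ + x². Remainder: 5x⁴ + 39x³ − 29x² − 35x + 5.
Step 3: lead(5x⁴ + 39x³ − 29x² − 35x + 5) ÷ lead(D) = 5x⁴ ÷ −x³ = −5x. Subtract (−5x)·D = 5x⁴ + 45x³ + 25x² − 5x. Remainder: −6x³ − 54x² − 30x + 5.
Step 4: lead(−6x³ − 54x² − 30x + 5) ÷ lead(D) = −6x³ ÷ −x³ = 6. Subtract (6)·D = −6x³ − 54x² − 30x + 6. Remainder: −1.

Q(x) = 4x³ + x² − 5x + 6; R(x) = −1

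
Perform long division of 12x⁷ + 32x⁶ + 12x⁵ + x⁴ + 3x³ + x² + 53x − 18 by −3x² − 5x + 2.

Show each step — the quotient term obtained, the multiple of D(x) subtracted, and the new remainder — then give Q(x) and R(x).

Step 1: lead(12x⁷ + 32x⁶ + 12x⁵ + x⁴ + 3x³ + x² + 53x − 18) ÷ lead(D) = 12x⁷ ÷ −3x² = −4x⁵. Subtract (−4x⁵)·D = 12x⁷ + 20x⁶ − 8x⁵. Remainder: 12x⁶ + 20x⁵ + x⁴ + 3x³ + x² + 53x − 18.
Step 2: lead(12x⁶ + 20x⁵ + x⁴ + 3x³ + x² + 53x − 18) ÷ lead(D) = 12x⁶ ÷ −3x² = −4x⁴. Subtract (−4x⁴)·D = 12x⁶ + 20x⁵ − 8x⁴. Remainder: 9x⁴ + 3x³ + x² + 53x − 18.
Step 3: lead(9x⁴ + 3x³ + x² + 53x − 18) ÷ lead(D) = 9x⁴ ÷ −3x² = −3x². Subtract (−3x²)·D = 9x⁴ + 15x³ − 6x². Remainder: −12x³ + 7x² + 53x − 18.
Step 4: lead(−12x³ + 7x² + 53x − 18) ÷ lead(D) = −12x³ ÷ −3x² = 4x. Subtract (4x)·D = −12x³ − 20x² + 8x. Remainder: 27x² + 45x − 18.
Step 5: lead(27x² + 45x − 18) ÷ lead(D) = 27x² ÷ −3x² = −9. Subtract (−9)·D = 27x² + 45x − 18. Remainder: 0.

Q(x) = −4x⁵ − 4x⁴ − 3x² + 4x − 9; R(x) = 0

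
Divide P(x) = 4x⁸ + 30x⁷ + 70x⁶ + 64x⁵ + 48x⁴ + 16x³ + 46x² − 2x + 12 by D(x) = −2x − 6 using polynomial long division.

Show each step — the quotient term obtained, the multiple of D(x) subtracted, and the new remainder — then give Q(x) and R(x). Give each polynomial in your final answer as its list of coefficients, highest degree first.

Q = [-2, -9, -8, -8, 0, -8, 1, -2]; R = [0]

Step 1: lead(4x⁸ + 30x⁷ + 70x⁶ + 64x⁵ + 48x⁴ + 16x³ + 46x² − 2x + 12) ÷ lead(D) = 4x⁸ ÷ −2x = −2x⁷. Subtract (−2x⁷)·D = 4x⁸ + 12x⁷. Remainder: 18x⁷ + 70x⁶ + 64x⁵ + 48x⁴ + 16x³ + 46x² − 2x + 12.
Step 2: lead(18x⁷ + 70x⁶ + 64x⁵ + 48x⁴ + 16x³ + 46x² − 2x + 12) ÷ lead(D) = 18x⁷ ÷ −2x = −9x⁶. Subtract (−9x⁶)·D = 18x⁷ + 54x⁶. Remainder: 16x⁶ + 64x⁵ + 48x⁴ + 16x³ + 46x² − 2x + 12.
Step 3: lead(16x⁶ + 64x⁵ + 48x⁴ + 16x³ + 46x² − 2x + 12) ÷ lead(D) = 16x⁶ ÷ −2x = −8x⁵. Subtract (−8x⁵)·D = 16x⁶ + 48x⁵. Remainder: 16x⁵ + 48x⁴ + 16x³ + 46x² − 2x + 12.
Step 4: lead(16x⁵ + 48x⁴ + 16x³ + 46x² − 2x + 12) ÷ lead(D) = 16x⁵ ÷ −2x = −8x⁴. Subtract (−8x⁴)·D = 16x⁵ + 48x⁴. Remainder: 16x³ + 46x² − 2x + 12.
Step 5: lead(16x³ + 46x² − 2x + 12) ÷ lead(D) = 16x³ ÷ −2x = −8x². Subtract (−8x²)·D = 16x³ + 48x². Remainder: −2x² − 2x + 12.
Step 6: lead(−2x² − 2x + 12) ÷ lead(D) = −2x² ÷ −2x = x. Subtract (x)·D = −2x² − 6x. Remainder: 4x + 12.
Step 7: lead(4x + 12) ÷ lead(D) = 4x ÷ −2x = −2. Subtract (−2)·D = 4x + 12. Remainder: 0.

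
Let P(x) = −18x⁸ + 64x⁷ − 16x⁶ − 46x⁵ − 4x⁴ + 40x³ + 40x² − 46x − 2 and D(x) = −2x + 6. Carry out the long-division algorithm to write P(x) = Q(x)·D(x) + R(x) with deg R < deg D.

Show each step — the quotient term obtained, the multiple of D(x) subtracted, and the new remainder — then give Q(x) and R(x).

Q(x) = 9x⁷ − 5x⁶ − 7x⁵ + 2x⁴ + 8x³ + 4x² − 8x − 1; R(x) = 4

Step 1: lead(−18x⁸ + 64x⁷ − 16x⁶ − 46x⁵ − 4x⁴ + 40x³ + 40x² − 46x − 2) ÷ lead(D) = −18x⁸ ÷ −2x = 9x⁷. Subtract (9x⁷)·D = −18x⁸ + 54x⁷. Remainder: 10x⁷ − 16x⁶ − 46x⁵ − 4x⁴ + 40x³ + 40x² − 46x − 2.
Step 2: lead(10x⁷ − 16x⁶ − 46x⁵ − 4x⁴ + 40x³ + 40x² − 46x − 2) ÷ lead(D) = 10x⁷ ÷ −2x = −5x⁶. Subtract (−5x⁶)·D = 10x⁷ − 30x⁶. Remainder: 14x⁶ − 46x⁵ − 4x⁴ + 40x³ + 40x² − 46x − 2.
Step 3: lead(14x⁶ − 46x⁵ − 4x⁴ + 40x³ + 40x² − 46x − 2) ÷ lead(D) = 14x⁶ ÷ −2x = −7x⁵. Subtract (−7x⁵)·D = 14x⁶ − 42x⁵. Remainder: −4x⁵ − 4x⁴ + 40x³ + 40x² − 46x − 2.
Step 4: lead(−4x⁵ − 4x⁴ + 40x³ + 40x² − 46x − 2) ÷ lead(D) = −4x⁵ ÷ −2x = 2x⁴. Subtract (2x⁴)·D = −4x⁵ + 12x⁴. Remainder: −16x⁴ + 40x³ + 40x² − 46x − 2.
Step 5: lead(−16x⁴ + 40x³ + 40x² − 46x − 2) ÷ lead(D) = −16x⁴ ÷ −2x = 8x³. Subtract (8x³)·D = −16x⁴ + 48x³. Remainder: −8x³ + 40x² − 46x − 2.
Step 6: lead(−8x³ + 40x² − 46x − 2) ÷ lead(D) = −8x³ ÷ −2x = 4x². Subtract (4x²)·D = −8x³ + 24x². Remainder: 16x² − 46x − 2.
Step 7: lead(16x² − 46x − 2) ÷ lead(D) = 16x² ÷ −2x = −8x. Subtract (−8x)·D = 16x² − 48x. Remainder: 2x − 2.
Step 8: lead(2x − 2) ÷ lead(D) = 2x ÷ −2x = −1. Subtract (−1)·D = 2x − 6. Remainder: 4.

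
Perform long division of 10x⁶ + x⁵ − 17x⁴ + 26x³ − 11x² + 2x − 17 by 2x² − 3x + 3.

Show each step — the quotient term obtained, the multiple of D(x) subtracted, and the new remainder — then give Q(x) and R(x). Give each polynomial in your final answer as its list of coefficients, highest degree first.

Q = [5, 8, -4, -5, -7]; R = [-4, 4]

Step 1: lead(10x⁶ + x⁵ − 17x⁴ + 26x³ − 11x² + 2x − 17) ÷ lead(D) = 10x⁶ ÷ 2x² = 5x⁴. Subtract (5x⁴)·D = 10x⁶ − 15x⁵ + 15x⁴. Remainder: 16x⁵ − 32x⁴ + 26x³ − 11x² + 2x − 17.
Step 2: lead(16x⁵ − 32x⁴ + 26x³ − 11x² + 2x − 17) ÷ lead(D) = 16x⁵ ÷ 2x² = 8x³. Subtract (8x³)·D = 16x⁵ − 24x⁴ + 24x³. Remainder: −8x⁴ + 2x³ − 11x² + 2x − 17.
Step 3: lead(−8x⁴ + 2x³ − 11x² + 2x − 17) ÷ lead(D) = −8x⁴ ÷ 2x² = −4x². Subtract (−4x²)·D = −8x⁴ + 12x³ − 12x². Remainder: −10x³ + x² + 2x − 17.
Step 4: lead(−10x³ + x² + 2x − 17) ÷ lead(D) = −10x³ ÷ 2x² = −5x. Subtract (−5x)·D = −10x³ + 15x² − 15x. Remainder: −14x² + 17x − 17.
Step 5: lead(−14x² + 17x − 17) ÷ lead(D) = −14x² ÷ 2x² = −7. Subtract (−7)·D = −14x² + 21x − 21. Remainder: −4x + 4.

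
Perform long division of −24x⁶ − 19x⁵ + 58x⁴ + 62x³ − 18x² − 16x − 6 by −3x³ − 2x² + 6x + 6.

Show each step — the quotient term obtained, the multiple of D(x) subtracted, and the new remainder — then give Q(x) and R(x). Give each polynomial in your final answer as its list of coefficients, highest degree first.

Q = [8, 1, -4, 0]; R = [8, -6]

Step 1: lead(−24x⁶ − 19x⁵ + 58x⁴ + 62x³ − 18x² − 16x − 6) ÷ lead(D) = −24x⁶ ÷ −3x³ = 8x³. Subtract (8x³)·D = −24x⁶ − 16x⁵ + 48x⁴ + 48x³. Remainder: −3x⁵ + 10x⁴ + 14x³ − 18x² − 16x − 6.
Step 2: lead(−3x⁵ + 10x⁴ + 14x³ − 18x² − 16x − 6) ÷ lead(D) = −3x⁵ ÷ −3x³ = x². Subtract (x²)·D = −3x⁵ − 2x⁴ + 6x³ + 6x². Remainder: 12x⁴ + 8x³ − 24x² − 16x − 6.
Step 3: lead(12x⁴ + 8x³ − 24x² − 16x − 6) ÷ lead(D) = 12x⁴ ÷ −3x³ = −4x. Subtract (−4x)·D = 12x⁴ + 8x³ − 24x² − 24x. Remainder: 8x − 6.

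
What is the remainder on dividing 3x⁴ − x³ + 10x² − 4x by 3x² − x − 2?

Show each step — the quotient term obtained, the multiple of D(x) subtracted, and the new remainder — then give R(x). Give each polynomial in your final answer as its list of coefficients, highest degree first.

R = [8]

Step 1: lead(3x⁴ − x³ + 10x² − 4x) ÷ lead(D) = 3x⁴ ÷ 3x² = x². Subtract (x²)·D = 3x⁴ − x³ − 2x². Remainder: 12x² − 4x.
Step 2: lead(12x² − 4x) ÷ lead(D) = 12x² ÷ 3x² = 4. Subtract (4)·D = 12x² − 4x − 8. Remainder: 8.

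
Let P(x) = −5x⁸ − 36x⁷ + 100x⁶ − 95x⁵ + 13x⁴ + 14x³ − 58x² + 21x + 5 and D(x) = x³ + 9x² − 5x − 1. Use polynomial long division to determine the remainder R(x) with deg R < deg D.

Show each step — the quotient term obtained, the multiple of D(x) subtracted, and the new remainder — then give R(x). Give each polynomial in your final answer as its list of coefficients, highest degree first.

R = [-8, -1]

Step 1: lead(−5x⁸ − 36x⁷ + 100x⁶ − 95x⁵ + 13x⁴ + 14x³ − 58x² + 21x + 5) ÷ lead(D) = −5x⁸ ÷ x³ = −5x⁵. Subtract (−5x⁵)·D = −5x⁸ − 45x⁷ + 25x⁶ + 5x⁵. Remainder: 9x⁷ + 75x⁶ − 100x⁵ + 13x⁴ + 14x³ − 58x² + 21x + 5.
Step 2: lead(9x⁷ + 75x⁶ − 100x⁵ + 13x⁴ + 14x³ − 58x² + 21x + 5) ÷ lead(D) = 9x⁷ ÷ x³ = 9x⁴. Subtract (9x⁴)·D = 9x⁷ + 81x⁶ − 45x⁵ − 9x⁴. Remainder: −6x⁶ − 55x⁵ + 22x⁴ + 14x³ − 58x² + 21x + 5.
Step 3: lead(−6x⁶ − 55x⁵ + 22x⁴ + 14x³ − 58x² + 21x + 5) ÷ lead(D) = −6x⁶ ÷ x³ = −6x³. Subtract (−6x³)·D = −6x⁶ − 54x⁵ + 30x⁴ + 6x³. Remainder: −x⁵ − 8x⁴ + 8x³ − 58x² + 21x + 5.
Step 4: lead(−x⁵ − 8x⁴ + 8x³ − 58x² + 21x + 5) ÷ lead(D) = −x⁵ ÷ x³ = −x². Subtract (−x²)·D = −x⁵ − 9x⁴ + 5x³ + x². Remainder: x⁴ + 3x³ − 59x² + 21x + 5.
Step 5: lead(x⁴ + 3x³ − 59x² + 21x + 5) ÷ lead(D) = x⁴ ÷ x³ = x. Subtract (x)·D = x⁴ + 9x³ − 5x² − x. Remainder: −6x³ − 54x² + 22x + 5.
Step 6: lead(−6x³ − 54x² + 22x + 5) ÷ lead(D) = −6x³ ÷ x³ = −6. Subtract (−6)·D = −6x³ − 54x² + 30x + 6. Remainder: −8x − 1.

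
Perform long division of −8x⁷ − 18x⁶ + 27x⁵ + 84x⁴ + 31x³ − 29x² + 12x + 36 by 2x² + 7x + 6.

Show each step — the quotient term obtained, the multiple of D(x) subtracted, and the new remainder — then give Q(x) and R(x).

Q(x) = −4x⁵ + 5x⁴ + 8x³ − x² − 5x + 6; R(x) = 0

Step 1: lead(−8x⁷ − 18x⁶ + 27x⁵ + 84x⁴ + 31x³ − 29x² + 12x + 36) ÷ lead(D) = −8x⁷ ÷ 2x² = −4x⁵. Subtract (−4x⁵)·D = −8x⁷ − 28x⁶ − 24x⁵. Remainder: 10x⁶ + 51x⁵ + 84x⁴ + 31x³ − 29x² + 12x + 36.
Step 2: lead(10x⁶ + 51x⁵ + 84x⁴ + 31x³ − 29x² + 12x + 36) ÷ lead(D) = 10x⁶ ÷ 2x² = 5x⁴. Subtract (5x⁴)·D = 10x⁶ + 35x⁵ + 30x⁴. Remainder: 16x⁵ + 54x⁴ + 31x³ − 29x² + 12x + 36.
Step 3: lead(16x⁵ + 54x⁴ + 31x³ − 29x² + 12x + 36) ÷ lead(D) = 16x⁵ ÷ 2x² = 8x³. Subtract (8x³)·D = 16x⁵ + 56x⁴ + 48x³. Remainder: −2x⁴ − 17x³ − 29x² + 12x + 36.
Step 4: lead(−2x⁴ − 17x³ − 29x² + 12x + 36) ÷ lead(D) = −2x⁴ ÷ 2x² = −x². Subtract (−x²)·D = −2x⁴ − 7x³ − 6x². Remainder: −10x³ − 23x² + 12x + 36.
Step 5: lead(−10x³ − 23x² + 12x + 36) ÷ lead(D) = −10x³ ÷ 2x² = −5x. Subtract (−5x)·D = −10x³ − 35x² − 30x. Remainder: 12x² + 42x + 36.
Step 6: lead(12x² + 42x + 36) ÷ lead(D) = 12x² ÷ 2x² = 6. Subtract (6)·D = 12x² + 42x + 36. Remainder: 0.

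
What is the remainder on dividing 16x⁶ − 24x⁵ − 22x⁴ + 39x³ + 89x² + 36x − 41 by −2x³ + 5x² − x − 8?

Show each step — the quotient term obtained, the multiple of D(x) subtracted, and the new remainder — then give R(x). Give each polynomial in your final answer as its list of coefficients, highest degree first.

R = [-9]

Step 1: lead(16x⁶ − 24x⁵ − 22x⁴ + 39x³ + 89x² + 36x − 41) ÷ lead(D) = 16x⁶ ÷ −2x³ = −8x³. Subtract (−8x³)·D = 16x⁶ − 40x⁵ + 8x⁴ + 64x³. Remainder: 16x⁵ − 30x⁴ − 25x³ + 89x² + 36x − 41.
Step 2: lead(16x⁵ − 30x⁴ − 25x³ + 89x² + 36x − 41) ÷ lead(D) = 16x⁵ ÷ −2x³ = −8x². Subtract (−8x²)·D = 16x⁵ − 40x⁴ + 8x³ + 64x². Remainder: 10x⁴ − 33x³ + 25x² + 36x − 41.
Step 3: lead(10x⁴ − 33x³ + 25x² + 36x − 41) ÷ lead(D) = 10x⁴ ÷ −2x³ = −5x. Subtract (−5x)·D = 10x⁴ − 25x³ + 5x² + 40x. Remainder: −8x³ + 20x² − 4x − 41.
Step 4: lead(−8x³ + 20x² − 4x − 41) ÷ lead(D) = −8x³ ÷ −2x³ = 4. Subtract (4)·D = −8x³ + 20x² − 4x − 32. Remainder: −9.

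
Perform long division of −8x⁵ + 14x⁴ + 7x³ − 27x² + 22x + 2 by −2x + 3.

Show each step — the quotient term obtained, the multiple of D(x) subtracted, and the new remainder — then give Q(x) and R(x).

Q(x) = 4x⁴ − x³ − 5x² + 6x − 2; R(x) = 8

Step 1: lead(−8x⁵ + 14x⁴ + 7x³ − 27x² + 22x + 2) ÷ lead(D) = −8x⁵ ÷ −2x = 4x⁴. Subtract (4x⁴)·D = −8x⁵ + 12x⁴. Remainder: 2x⁴ + 7x³ − 27x² + 22x + 2.
Step 2: lead(2x⁴ + 7x³ − 27x² + 22x + 2) ÷ lead(D) = 2x⁴ ÷ −2x = −x³. Subtract (−x³)·D = 2x⁴ − 3x³. Remainder: 10x³ − 27x² + 22x + 2.
Step 3: lead(10x³ − 27x² + 22x + 2) ÷ lead(D) = 10x³ ÷ −2x = −5x². Subtract (−5x²)·D = 10x³ − 15x². Remainder: −12x² + 22x + 2.
Step 4: lead(−12x² + 22x + 2) ÷ lead(D) = −12x² ÷ −2x = 6x. Subtract (6x)·D = −12x² + 18x. Remainder: 4x + 2.
Step 5: lead(4x + 2) ÷ lead(D) = 4x ÷ −2x = −2. Subtract (−2)·D = 4x − 6. Remainder: 8.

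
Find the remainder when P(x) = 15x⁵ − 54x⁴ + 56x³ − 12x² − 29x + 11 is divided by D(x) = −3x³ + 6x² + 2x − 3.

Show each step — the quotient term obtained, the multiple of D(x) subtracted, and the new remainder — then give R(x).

Step 1: lead(15x⁵ − 54x⁴ + 56x³ − 12x² − 29x + 11) ÷ lead(D) = 15x⁵ ÷ −3x³ = −5x². Subtract (−5x²)·D = 15x⁵ − 30x⁴ − 10x³ + 15x². Remainder: −24x⁴ + 66x³ − 27x² − 29x + 11.
Step 2: lead(−24x⁴ + 66x³ − 27x² − 29x + 11) ÷ lead(D) = −24x⁴ ÷ −3x³ = 8x. Subtract (8x)·D = −24x⁴ + 48x³ + 16x² − 24x. Remainder: 18x³ − 43x² − 5x + 11.
Step 3: lead(18x³ − 43x² − 5x + 11) ÷ lead(D) = 18x³ ÷ −3x³ = −6. Subtract (−6)·D = 18x³ − 36x² − 12x + 18. Remainder: −7x² + 7x − 7.

R(x) = −7x² + 7x − 7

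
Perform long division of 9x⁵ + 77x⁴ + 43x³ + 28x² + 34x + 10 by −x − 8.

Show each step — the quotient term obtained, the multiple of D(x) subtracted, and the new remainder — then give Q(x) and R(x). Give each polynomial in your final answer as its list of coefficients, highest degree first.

Q = [-9, -5, -3, -4, -2]; R = [-6]

Step 1: lead(9x⁵ + 77x⁴ + 43x³ + 28x² + 34x + 10) ÷ lead(D) = 9x⁵ ÷ −x = −9x⁴. Subtract (−9x⁴)·D = 9x⁵ + 72x⁴. Remainder: 5x⁴ + 43x³ + 28x² + 34x + 10.
Step 2: lead(5x⁴ + 43x³ + 28x² + 34x + 10) ÷ lead(D) = 5x⁴ ÷ −x = −5x³. Subtract (−5x³)·D = 5x⁴ + 40x³. Remainder: 3x³ + 28x² + 34x + 10.
Step 3: lead(3x³ + 28x² + 34x + 10) ÷ lead(D) = 3x³ ÷ −x = −3x². Subtract (−3x²)·D = 3x³ + 24x². Remainder: 4x² + 34x + 10.
Step 4: lead(4x² + 34x + 10) ÷ lead(D) = 4x² ÷ −x = −4x. Subtract (−4x)·D = 4x² + 32x. Remainder: 2x + 10.
Step 5: lead(2x + 10) ÷ lead(D) = 2x ÷ −x = −2. Subtract (−2)·D = 2x + 16. Remainder: −6.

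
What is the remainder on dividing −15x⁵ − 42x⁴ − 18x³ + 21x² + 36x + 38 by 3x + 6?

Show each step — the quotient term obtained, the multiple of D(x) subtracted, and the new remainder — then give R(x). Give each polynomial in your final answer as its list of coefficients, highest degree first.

R = [2]

Step 1: lead(−15x⁵ − 42x⁴ − 18x³ + 21x² + 36x + 38) ÷ lead(D) = −15x⁵ ÷ 3x = −5x⁴. Subtract (−5x⁴)·D = −15x⁵ − 30x⁴. Remainder: −12x⁴ − 18x³ + 21x² + 36x + 38.
Step 2: lead(−12x⁴ − 18x³ + 21x² + 36x + 38) ÷ lead(D) = −12x⁴ ÷ 3x = −4x³. Subtract (−4x³)·D = −12x⁴ − 24x³. Remainder: 6x³ + 21x² + 36x + 38.
Step 3: lead(6x³ + 21x² + 36x + 38) ÷ lead(D) = 6x³ ÷ 3x = 2x². Subtract (2x²)·D = 6x³ + 12x². Remainder: 9x² + 36x + 38.
Step 4: lead(9x² + 36x + 38) ÷ lead(D) = 9x² ÷ 3x = 3x. Subtract (3x)·D = 9x² + 18x. Remainder: 18x + 38.
Step 5: lead(18x + 38) ÷ lead(D) = 18x ÷ 3x = 6. Subtract (6)·D = 18x + 36. Remainder: 2.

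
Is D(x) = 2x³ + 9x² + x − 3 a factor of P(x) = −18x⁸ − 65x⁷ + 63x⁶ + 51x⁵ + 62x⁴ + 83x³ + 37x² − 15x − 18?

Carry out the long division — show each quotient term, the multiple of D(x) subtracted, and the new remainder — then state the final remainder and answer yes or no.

R(x) = 0, so D(x) is a factor of P(x). yes

Step 1: lead(−18x⁸ − 65x⁷ + 63x⁶ + 51x⁵ + 62x⁴ + 83x³ + 37x² − 15x − 18) ÷ lead(D) = −18x⁸ ÷ 2x³ = −9x⁵. Subtract (−9x⁵)·D = −18x⁸ − 81x⁷ − 9x⁶ + 27x⁵. Remainder: 16x⁷ + 72x⁶ + 24x⁵ + 62x⁴ + 83x³ + 37x² − 15x − 18.
Step 2: lead(16x⁷ + 72x⁶ + 24x⁵ + 62x⁴ + 83x³ + 37x² − 15x − 18) ÷ lead(D) = 16x⁷ ÷ 2x³ = 8x⁴. Subtract (8x⁴)·D = 16x⁷ + 72x⁶ + 8x⁵ − 24x⁴. Remainder: 16x⁵ + 86x⁴ + 83x³ + 37x² − 15x − 18.
Step 3: lead(16x⁵ + 86x⁴ + 83x³ + 37x² − 15x − 18) ÷ lead(D) = 16x⁵ ÷ 2x³ = 8x². Subtract (8x²)·D = 16x⁵ + 72x⁴ + 8x³ − 24x². Remainder: 14x⁴ + 75x³ + 61x² − 15x − 18.
Step 4: lead(14x⁴ + 75x³ + 61x² − 15x − 18) ÷ lead(D) = 14x⁴ ÷ 2x³ = 7x. Subtract (7x)·D = 14x⁴ + 63x³ + 7x² − 21x. Remainder: 12x³ + 54x² + 6x − 18.
Step 5: lead(12x³ + 54x² + 6x − 18) ÷ lead(D) = 12x³ ÷ 2x³ = 6. Subtract (6)·D = 12x³ + 54x² + 6x − 18. Remainder: 0.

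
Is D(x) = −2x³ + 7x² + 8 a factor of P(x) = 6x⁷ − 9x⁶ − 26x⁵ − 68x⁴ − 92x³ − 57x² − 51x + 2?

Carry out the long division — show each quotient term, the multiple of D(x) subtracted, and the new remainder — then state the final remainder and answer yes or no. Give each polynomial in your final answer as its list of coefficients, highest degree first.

R = [-3, -6], so D(x) is not a factor of P(x). no

Step 1: lead(6x⁷ − 9x⁶ − 26x⁵ − 68x⁴ − 92x³ − 57x² − 51x + 2) ÷ lead(D) = 6x⁷ ÷ −2x³ = −3x⁴. Subtract (−3x⁴)·D = 6x⁷ − 21x⁶ − 24x⁴. Remainder: 12x⁶ − 26x⁵ − 44x⁴ − 92x³ − 57x² − 51x + 2.
Step 2: lead(12x⁶ − 26x⁵ − 44x⁴ − 92x³ − 57x² − 51x + 2) ÷ lead(D) = 12x⁶ ÷ −2x³ = −6x³. Subtract (−6x³)·D = 12x⁶ − 42x⁵ − 48x³. Remainder: 16x⁵ − 44x⁴ − 44x³ − 57x² − 51x + 2.
Step 3: lead(16x⁵ − 44x⁴ − 44x³ − 57x² − 51x + 2) ÷ lead(D) = 16x⁵ ÷ −2x³ = −8x². Subtract (−8x²)·D = 16x⁵ − 56x⁴ − 64x². Remainder: 12x⁴ − 44x³ + 7x² − 51x + 2.
Step 4: lead(12x⁴ − 44x³ + 7x² − 51x + 2) ÷ lead(D) = 12x⁴ ÷ −2x³ = −6x. Subtract (−6x)·D = 12x⁴ − 42x³ − 48x. Remainder: −2x³ + 7x² − 3x + 2.
Step 5: lead(−2x³ + 7x² − 3x + 2) ÷ lead(D) = −2x³ ÷ −2x³ = 1. Subtract (1)·D = −2x³ + 7x² + 8. Remainder: −3x − 6.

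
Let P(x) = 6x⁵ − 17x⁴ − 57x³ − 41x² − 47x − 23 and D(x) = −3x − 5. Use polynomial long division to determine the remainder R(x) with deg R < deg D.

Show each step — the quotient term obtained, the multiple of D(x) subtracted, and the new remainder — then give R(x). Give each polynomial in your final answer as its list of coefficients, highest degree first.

Step 1: lead(6x⁵ − 17x⁴ − 57x³ − 41x² − 47x − 23) ÷ lead(D) = 6x⁵ ÷ −3x = −2x⁴. Subtract (−2x⁴)·D = 6x⁵ + 10x⁴. Remainder: −27x⁴ − 57x³ − 41x² − 47x − 23.
Step 2: lead(−27x⁴ − 57x³ − 41x² − 47x − 23) ÷ lead(D) = −27x⁴ ÷ −3x = 9x³. Subtract (9x³)·D = −27x⁴ − 45x³. Remainder: −12x³ − 41x² − 47x − 23.
Step 3: lead(−12x³ − 41x² − 47x − 23) ÷ lead(D) = −12x³ ÷ −3x = 4x². Subtract (4x²)·D = −12x³ − 20x². Remainder: −21x² − 47x − 23.
Step 4: lead(−21x² − 47x − 23) ÷ lead(D) = −21x² ÷ −3x = 7x. Subtract (7x)·D = −21x² − 35x. Remainder: −12x − 23.
Step 5: lead(−12x − 23) ÷ lead(D) = −12x ÷ −3x = 4. Subtract (4)·D = −12x − 20. Remainder: −3.

R = [-3]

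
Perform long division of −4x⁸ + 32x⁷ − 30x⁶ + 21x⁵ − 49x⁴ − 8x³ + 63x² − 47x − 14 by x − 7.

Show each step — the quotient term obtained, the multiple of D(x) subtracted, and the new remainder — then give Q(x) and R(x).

Q(x) = −4x⁷ + 4x⁶ − 2x⁵ + 7x⁴ − 8x² + 7x + 2; R(x) = 0

Step 1: lead(−4x⁸ + 32x⁷ − 30x⁶ + 21x⁵ − 49x⁴ − 8x³ + 63x² − 47x − 14) ÷ lead(D) = −4x⁸ ÷ x = −4x⁷. Subtract (−4x⁷)·D = −4x⁸ + 28x⁷. Remainder: 4x⁷ − 30x⁶ + 21x⁵ − 49x⁴ − 8x³ + 63x² − 47x − 14.
Step 2: lead(4x⁷ − 30x⁶ + 21x⁵ − 49x⁴ − 8x³ + 63x² − 47x − 14) ÷ lead(D) = 4x⁷ ÷ x = 4x⁶. Subtract (4x⁶)·D = 4x⁷ − 28x⁶. Remainder: −2x⁶ + 21x⁵ − 49x⁴ − 8x³ + 63x² − 47x − 14.
Step 3: lead(−2x⁶ + 21x⁵ − 49x⁴ − 8x³ + 63x² − 47x − 14) ÷ lead(D) = −2x⁶ ÷ x = −2x⁵. Subtract (−2x⁵)·D = −2x⁶ + 14x⁵. Remainder: 7x⁵ − 49x⁴ − 8x³ + 63x² − 47x − 14.
Step 4: lead(7x⁵ − 49x⁴ − 8x³ + 63x² − 47x − 14) ÷ lead(D) = 7x⁵ ÷ x = 7x⁴. Subtract (7x⁴)·D = 7x⁵ − 49x⁴. Remainder: −8x³ + 63x² − 47x − 14.
Step 5: lead(−8x³ + 63x² − 47x − 14) ÷ lead(D) = −8x³ ÷ x = −8x². Subtract (−8x²)·D = −8x³ + 56x². Remainder: 7x² − 47x − 14.
Step 6: lead(7x² − 47x − 14) ÷ lead(D) = 7x² ÷ x = 7x. Subtract (7x)·D = 7x² − 49x. Remainder: 2x − 14.
Step 7: lead(2x − 14) ÷ lead(D) = 2x ÷ x = 2. Subtract (2)·D = 2x − 14. Remainder: 0.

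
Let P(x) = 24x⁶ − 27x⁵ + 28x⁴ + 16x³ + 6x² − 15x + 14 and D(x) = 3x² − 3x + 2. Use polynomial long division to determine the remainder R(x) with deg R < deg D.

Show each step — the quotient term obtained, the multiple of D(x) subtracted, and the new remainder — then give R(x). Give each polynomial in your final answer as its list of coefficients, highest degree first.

Step 1: lead(24x⁶ − 27x⁵ + 28x⁴ + 16x³ + 6x² − 15x + 14) ÷ lead(D) = 24x⁶ ÷ 3x² = 8x⁴. Subtract (8x⁴)·D = 24x⁶ − 24x⁵ + 16x⁴. Remainder: −3x⁵ + 12x⁴ + 16x³ + 6x² − 15x + 14.
Step 2: lead(−3x⁵ + 12x⁴ + 16x³ + 6x² − 15x + 14) ÷ lead(D) = −3x⁵ ÷ 3x² = −x³. Subtract (−x³)·D = −3x⁵ + 3x⁴ − 2x³. Remainder: 9x⁴ + 18x³ + 6x² − 15x + 14.
Step 3: lead(9x⁴ + 18x³ + 6x² − 15x + 14) ÷ lead(D) = 9x⁴ ÷ 3x² = 3x². Subtract (3x²)·D = 9x⁴ − 9x³ + 6x². Remainder: 27x³ − 15x + 14.
Step 4: lead(27x³ − 15x + 14) ÷ lead(D) = 27x³ ÷ 3x² = 9x. Subtract (9x)·D = 27x³ − 27x² + 18x. Remainder: 27x² − 33x + 14.
Step 5: lead(27x² − 33x + 14) ÷ lead(D) = 27x² ÷ 3x² = 9. Subtract (9)·D = 27x² − 27x + 18. Remainder: −6x − 4.

R = [-6, -4]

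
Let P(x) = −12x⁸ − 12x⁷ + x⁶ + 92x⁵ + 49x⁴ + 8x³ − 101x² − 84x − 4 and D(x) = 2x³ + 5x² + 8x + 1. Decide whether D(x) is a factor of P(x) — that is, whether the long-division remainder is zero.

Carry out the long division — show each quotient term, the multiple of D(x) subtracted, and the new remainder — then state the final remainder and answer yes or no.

R(x) = −4x + 5, so D(x) is not a factor of P(x). no

Step 1: lead(−12x⁸ − 12x⁷ + x⁶ + 92x⁵ + 49x⁴ + 8x³ − 101x² − 84x − 4) ÷ lead(D) = −12x⁸ ÷ 2x³ = −6x⁵. Subtract (−6x⁵)·D = −12x⁸ − 30x⁷ − 48x⁶ − 6x⁵. Remainder: 18x⁷ + 49x⁶ + 98x⁵ + 49x⁴ + 8x³ − 101x² − 84x − 4.
Step 2: lead(18x⁷ + 49x⁶ + 98x⁵ + 49x⁴ + 8x³ − 101x² − 84x − 4) ÷ lead(D) = 18x⁷ ÷ 2x³ = 9x⁴. Subtract (9x⁴)·D = 18x⁷ + 45x⁶ + 72x⁵ + 9x⁴. Remainder: 4x⁶ + 26x⁵ + 40x⁴ + 8x³ − 101x² − 84x − 4.
Step 3: lead(4x⁶ + 26x⁵ + 40x⁴ + 8x³ − 101x² − 84x − 4) ÷ lead(D) = 4x⁶ ÷ 2x³ = 2x³. Subtract (2x³)·D = 4x⁶ + 10x⁵ + 16x⁴ + 2x³. Remainder: 16x⁵ + 24x⁴ + 6x³ − 101x² − 84x − 4.
Step 4: lead(16x⁵ + 24x⁴ + 6x³ − 101x² − 84x − 4) ÷ lead(D) = 16x⁵ ÷ 2x³ = 8x². Subtract (8x²)·D = 16x⁵ + 40x⁴ + 64x³ + 8x². Remainder: −16x⁴ − 58x³ − 109x² − 84x − 4.
Step 5: lead(−16x⁴ − 58x³ − 109x² − 84x − 4) ÷ lead(D) = −16x⁴ ÷ 2x³ = −8x. Subtract (−8x)·D = −16x⁴ − 40x³ − 64x² − 8x. Remainder: −18x³ − 45x² − 76x − 4.
Step 6: lead(−18x³ − 45x² − 76x − 4) ÷ lead(D) = −18x³ ÷ 2x³ = −9. Subtract (−9)·D = −18x³ − 45x² − 72x − 9. Remainder: −4x + 5.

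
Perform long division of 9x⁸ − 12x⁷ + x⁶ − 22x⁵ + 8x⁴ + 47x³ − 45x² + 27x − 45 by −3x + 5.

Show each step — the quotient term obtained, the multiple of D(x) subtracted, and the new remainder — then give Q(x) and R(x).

Q(x) = −3x⁷ − x⁶ − 2x⁵ + 4x⁴ + 4x³ − 9x² − 9; R(x) = 0

Step 1: lead(9x⁸ − 12x⁷ + x⁶ − 22x⁵ + 8x⁴ + 47x³ − 45x² + 27x − 45) ÷ lead(D) = 9x⁸ ÷ −3x = −3x⁷. Subtract (−3x⁷)·D = 9x⁸ − 15x⁷. Remainder: 3x⁷ + x⁶ − 22x⁵ + 8x⁴ + 47x³ − 45x² + 27x − 45.
Step 2: lead(3x⁷ + x⁶ − 22x⁵ + 8x⁴ + 47x³ − 45x² + 27x − 45) ÷ lead(D) = 3x⁷ ÷ −3x = −x⁶. Subtract (−x⁶)·D = 3x⁷ − 5x⁶. Remainder: 6x⁶ − 22x⁵ + 8x⁴ + 47x³ − 45x² + 27x − 45.
Step 3: lead(6x⁶ − 22x⁵ + 8x⁴ + 47x³ − 45x² + 27x − 45) ÷ lead(D) = 6x⁶ ÷ −3x = −2x⁵. Subtract (−2x⁵)·D = 6x⁶ − 10x⁵. Remainder: −12x⁵ + 8x⁴ + 47x³ − 45x² + 27x − 45.
Step 4: lead(−12x⁵ + 8x⁴ + 47x³ − 45x² + 27x − 45) ÷ lead(D) = −12x⁵ ÷ −3x = 4x⁴. Subtract (4x⁴)·D = −12x⁵ + 20x⁴. Remainder: −12x⁴ + 47x³ − 45x² + 27x − 45.
Step 5: lead(−12x⁴ + 47x³ − 45x² + 27x − 45) ÷ lead(D) = −12x⁴ ÷ −3x = 4x³. Subtract (4x³)·D = −12x⁴ + 20x³. Remainder: 27x³ − 45x² + 27x − 45.
Step 6: lead(27x³ − 45x² + 27x − 45) ÷ lead(D) = 27x³ ÷ −3x = −9x². Subtract (−9x²)·D = 27x³ − 45x². Remainder: 27x − 45.
Step 7: lead(27x − 45) ÷ lead(D) = 27x ÷ −3x = −9. Subtract (−9)·D = 27x − 45. Remainder: 0.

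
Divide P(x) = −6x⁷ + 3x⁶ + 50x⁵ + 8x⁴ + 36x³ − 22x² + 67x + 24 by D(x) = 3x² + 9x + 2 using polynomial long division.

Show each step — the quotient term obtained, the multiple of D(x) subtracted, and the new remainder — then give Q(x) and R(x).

Step 1: lead(−6x⁷ + 3x⁶ + 50x⁵ + 8x⁴ + 36x³ − 22x² + 67x + 24) ÷ lead(D) = −6x⁷ ÷ 3x² = −2x⁵. Subtract (−2x⁵)·D = −6x⁷ − 18x⁶ − 4x⁵. Remainder: 21x⁶ + 54x⁵ + 8x⁴ + 36x³ − 22x² + 67x + 24.
Step 2: lead(21x⁶ + 54x⁵ + 8x⁴ + 36x³ − 22x² + 67x + 24) ÷ lead(D) = 21x⁶ ÷ 3x² = 7x⁴. Subtract (7x⁴)·D = 21x⁶ + 63x⁵ + 14x⁴. Remainder: −9x⁵ − 6x⁴ + 36x³ − 22x² + 67x + 24.
Step 3: lead(−9x⁵ − 6x⁴ + 36x³ − 22x² + 67x + 24) ÷ lead(D) = −9x⁵ ÷ 3x² = −3x³. Subtract (−3x³)·D = −9x⁵ − 27x⁴ − 6x³. Remainder: 21x⁴ + 42x³ − 22x² + 67x + 24.
Step 4: lead(21x⁴ + 42x³ − 22x² + 67x + 24) ÷ lead(D) = 21x⁴ ÷ 3x² = 7x². Subtract (7x²)·D = 21x⁴ + 63x³ + 14x². Remainder: −21x³ − 36x² + 67x + 24.
Step 5: lead(−21x³ − 36x² + 67x + 24) ÷ lead(D) = −21x³ ÷ 3x² = −7x. Subtract (−7x)·D = −21x³ − 63x² − 14x. Remainder: 27x² + 81x + 24.
Step 6: lead(27x² + 81x + 24) ÷ lead(D) = 27x² ÷ 3x² = 9. Subtract (9)·D = 27x² + 81x + 18. Remainder: 6.

Q(x) = −2x⁵ + 7x⁴ − 3x³ + 7x² − 7x + 9; R(x) = 6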